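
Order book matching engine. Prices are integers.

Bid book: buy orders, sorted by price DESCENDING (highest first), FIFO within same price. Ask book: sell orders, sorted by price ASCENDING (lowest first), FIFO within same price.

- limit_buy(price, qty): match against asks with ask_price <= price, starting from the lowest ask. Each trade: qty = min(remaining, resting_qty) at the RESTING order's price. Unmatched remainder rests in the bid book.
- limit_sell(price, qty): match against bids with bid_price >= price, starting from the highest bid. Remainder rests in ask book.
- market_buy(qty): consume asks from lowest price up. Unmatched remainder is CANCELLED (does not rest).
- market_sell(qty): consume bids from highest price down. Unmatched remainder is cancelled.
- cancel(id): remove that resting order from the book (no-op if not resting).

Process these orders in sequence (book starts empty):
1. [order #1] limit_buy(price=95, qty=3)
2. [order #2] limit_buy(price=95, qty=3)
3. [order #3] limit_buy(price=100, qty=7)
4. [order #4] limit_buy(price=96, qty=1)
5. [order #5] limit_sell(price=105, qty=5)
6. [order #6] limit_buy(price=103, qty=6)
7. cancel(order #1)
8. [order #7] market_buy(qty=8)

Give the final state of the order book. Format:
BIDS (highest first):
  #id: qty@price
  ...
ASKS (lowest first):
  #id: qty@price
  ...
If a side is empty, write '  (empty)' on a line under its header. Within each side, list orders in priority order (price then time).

After op 1 [order #1] limit_buy(price=95, qty=3): fills=none; bids=[#1:3@95] asks=[-]
After op 2 [order #2] limit_buy(price=95, qty=3): fills=none; bids=[#1:3@95 #2:3@95] asks=[-]
After op 3 [order #3] limit_buy(price=100, qty=7): fills=none; bids=[#3:7@100 #1:3@95 #2:3@95] asks=[-]
After op 4 [order #4] limit_buy(price=96, qty=1): fills=none; bids=[#3:7@100 #4:1@96 #1:3@95 #2:3@95] asks=[-]
After op 5 [order #5] limit_sell(price=105, qty=5): fills=none; bids=[#3:7@100 #4:1@96 #1:3@95 #2:3@95] asks=[#5:5@105]
After op 6 [order #6] limit_buy(price=103, qty=6): fills=none; bids=[#6:6@103 #3:7@100 #4:1@96 #1:3@95 #2:3@95] asks=[#5:5@105]
After op 7 cancel(order #1): fills=none; bids=[#6:6@103 #3:7@100 #4:1@96 #2:3@95] asks=[#5:5@105]
After op 8 [order #7] market_buy(qty=8): fills=#7x#5:5@105; bids=[#6:6@103 #3:7@100 #4:1@96 #2:3@95] asks=[-]

Answer: BIDS (highest first):
  #6: 6@103
  #3: 7@100
  #4: 1@96
  #2: 3@95
ASKS (lowest first):
  (empty)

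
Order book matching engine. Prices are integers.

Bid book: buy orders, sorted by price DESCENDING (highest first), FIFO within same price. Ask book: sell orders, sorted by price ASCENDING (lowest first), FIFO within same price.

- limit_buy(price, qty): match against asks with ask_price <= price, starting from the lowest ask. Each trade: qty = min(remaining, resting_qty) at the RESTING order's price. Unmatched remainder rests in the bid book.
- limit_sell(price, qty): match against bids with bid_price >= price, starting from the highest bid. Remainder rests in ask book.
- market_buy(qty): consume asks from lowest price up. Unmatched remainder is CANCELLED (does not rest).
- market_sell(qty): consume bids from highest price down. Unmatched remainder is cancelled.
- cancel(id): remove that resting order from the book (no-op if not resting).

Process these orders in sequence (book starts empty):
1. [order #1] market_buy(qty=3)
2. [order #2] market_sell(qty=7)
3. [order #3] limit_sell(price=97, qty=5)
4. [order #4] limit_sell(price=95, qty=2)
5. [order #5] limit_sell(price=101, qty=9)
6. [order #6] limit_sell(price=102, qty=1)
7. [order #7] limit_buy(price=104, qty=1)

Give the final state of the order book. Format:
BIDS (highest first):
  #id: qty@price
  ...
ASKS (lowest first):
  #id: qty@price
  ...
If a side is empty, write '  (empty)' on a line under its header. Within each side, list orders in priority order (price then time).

After op 1 [order #1] market_buy(qty=3): fills=none; bids=[-] asks=[-]
After op 2 [order #2] market_sell(qty=7): fills=none; bids=[-] asks=[-]
After op 3 [order #3] limit_sell(price=97, qty=5): fills=none; bids=[-] asks=[#3:5@97]
After op 4 [order #4] limit_sell(price=95, qty=2): fills=none; bids=[-] asks=[#4:2@95 #3:5@97]
After op 5 [order #5] limit_sell(price=101, qty=9): fills=none; bids=[-] asks=[#4:2@95 #3:5@97 #5:9@101]
After op 6 [order #6] limit_sell(price=102, qty=1): fills=none; bids=[-] asks=[#4:2@95 #3:5@97 #5:9@101 #6:1@102]
After op 7 [order #7] limit_buy(price=104, qty=1): fills=#7x#4:1@95; bids=[-] asks=[#4:1@95 #3:5@97 #5:9@101 #6:1@102]

Answer: BIDS (highest first):
  (empty)
ASKS (lowest first):
  #4: 1@95
  #3: 5@97
  #5: 9@101
  #6: 1@102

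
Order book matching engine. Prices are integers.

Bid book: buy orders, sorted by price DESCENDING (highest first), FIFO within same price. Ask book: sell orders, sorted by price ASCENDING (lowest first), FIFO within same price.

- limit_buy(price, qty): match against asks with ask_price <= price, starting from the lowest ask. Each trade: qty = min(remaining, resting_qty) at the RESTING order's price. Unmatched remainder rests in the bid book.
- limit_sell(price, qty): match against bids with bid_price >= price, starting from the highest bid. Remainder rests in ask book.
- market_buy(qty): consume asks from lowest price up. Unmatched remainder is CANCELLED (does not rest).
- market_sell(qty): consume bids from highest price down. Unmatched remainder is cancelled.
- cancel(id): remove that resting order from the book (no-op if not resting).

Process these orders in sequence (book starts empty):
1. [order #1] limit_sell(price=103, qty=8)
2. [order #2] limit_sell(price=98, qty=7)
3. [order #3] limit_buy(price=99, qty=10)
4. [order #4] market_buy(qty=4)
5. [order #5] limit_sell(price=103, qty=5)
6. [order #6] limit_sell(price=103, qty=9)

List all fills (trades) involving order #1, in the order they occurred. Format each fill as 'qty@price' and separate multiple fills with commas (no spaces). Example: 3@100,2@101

After op 1 [order #1] limit_sell(price=103, qty=8): fills=none; bids=[-] asks=[#1:8@103]
After op 2 [order #2] limit_sell(price=98, qty=7): fills=none; bids=[-] asks=[#2:7@98 #1:8@103]
After op 3 [order #3] limit_buy(price=99, qty=10): fills=#3x#2:7@98; bids=[#3:3@99] asks=[#1:8@103]
After op 4 [order #4] market_buy(qty=4): fills=#4x#1:4@103; bids=[#3:3@99] asks=[#1:4@103]
After op 5 [order #5] limit_sell(price=103, qty=5): fills=none; bids=[#3:3@99] asks=[#1:4@103 #5:5@103]
After op 6 [order #6] limit_sell(price=103, qty=9): fills=none; bids=[#3:3@99] asks=[#1:4@103 #5:5@103 #6:9@103]

Answer: 4@103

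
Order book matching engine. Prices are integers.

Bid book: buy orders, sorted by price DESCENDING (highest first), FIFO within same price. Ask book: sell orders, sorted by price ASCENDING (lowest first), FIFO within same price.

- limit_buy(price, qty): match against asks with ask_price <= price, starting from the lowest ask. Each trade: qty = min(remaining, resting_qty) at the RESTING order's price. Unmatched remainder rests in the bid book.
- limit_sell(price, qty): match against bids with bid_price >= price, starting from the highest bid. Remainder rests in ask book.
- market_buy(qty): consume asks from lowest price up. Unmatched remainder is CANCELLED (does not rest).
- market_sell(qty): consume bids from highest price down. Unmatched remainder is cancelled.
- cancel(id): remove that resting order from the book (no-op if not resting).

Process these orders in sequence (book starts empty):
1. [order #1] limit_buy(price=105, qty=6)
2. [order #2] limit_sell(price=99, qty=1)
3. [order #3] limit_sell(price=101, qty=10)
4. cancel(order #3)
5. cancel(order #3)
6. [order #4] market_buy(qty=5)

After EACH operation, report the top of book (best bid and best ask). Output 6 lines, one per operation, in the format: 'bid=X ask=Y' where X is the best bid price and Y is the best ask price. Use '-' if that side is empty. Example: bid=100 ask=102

After op 1 [order #1] limit_buy(price=105, qty=6): fills=none; bids=[#1:6@105] asks=[-]
After op 2 [order #2] limit_sell(price=99, qty=1): fills=#1x#2:1@105; bids=[#1:5@105] asks=[-]
After op 3 [order #3] limit_sell(price=101, qty=10): fills=#1x#3:5@105; bids=[-] asks=[#3:5@101]
After op 4 cancel(order #3): fills=none; bids=[-] asks=[-]
After op 5 cancel(order #3): fills=none; bids=[-] asks=[-]
After op 6 [order #4] market_buy(qty=5): fills=none; bids=[-] asks=[-]

Answer: bid=105 ask=-
bid=105 ask=-
bid=- ask=101
bid=- ask=-
bid=- ask=-
bid=- ask=-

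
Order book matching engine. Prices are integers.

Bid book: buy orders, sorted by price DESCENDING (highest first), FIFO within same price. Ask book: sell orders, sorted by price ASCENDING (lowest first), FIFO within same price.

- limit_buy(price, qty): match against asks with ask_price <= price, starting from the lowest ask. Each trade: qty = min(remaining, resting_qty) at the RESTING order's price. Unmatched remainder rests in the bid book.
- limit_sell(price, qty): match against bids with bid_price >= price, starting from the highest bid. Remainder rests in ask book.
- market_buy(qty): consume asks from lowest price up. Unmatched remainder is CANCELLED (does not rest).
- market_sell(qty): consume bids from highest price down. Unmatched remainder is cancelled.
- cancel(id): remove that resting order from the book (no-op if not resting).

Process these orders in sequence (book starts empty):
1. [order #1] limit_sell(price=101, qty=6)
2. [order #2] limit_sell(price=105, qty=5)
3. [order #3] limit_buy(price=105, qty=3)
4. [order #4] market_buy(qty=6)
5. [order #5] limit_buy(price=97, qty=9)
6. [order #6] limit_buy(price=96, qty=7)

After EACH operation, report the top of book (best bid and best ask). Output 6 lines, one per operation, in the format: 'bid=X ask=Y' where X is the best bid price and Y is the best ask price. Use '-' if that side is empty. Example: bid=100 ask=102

After op 1 [order #1] limit_sell(price=101, qty=6): fills=none; bids=[-] asks=[#1:6@101]
After op 2 [order #2] limit_sell(price=105, qty=5): fills=none; bids=[-] asks=[#1:6@101 #2:5@105]
After op 3 [order #3] limit_buy(price=105, qty=3): fills=#3x#1:3@101; bids=[-] asks=[#1:3@101 #2:5@105]
After op 4 [order #4] market_buy(qty=6): fills=#4x#1:3@101 #4x#2:3@105; bids=[-] asks=[#2:2@105]
After op 5 [order #5] limit_buy(price=97, qty=9): fills=none; bids=[#5:9@97] asks=[#2:2@105]
After op 6 [order #6] limit_buy(price=96, qty=7): fills=none; bids=[#5:9@97 #6:7@96] asks=[#2:2@105]

Answer: bid=- ask=101
bid=- ask=101
bid=- ask=101
bid=- ask=105
bid=97 ask=105
bid=97 ask=105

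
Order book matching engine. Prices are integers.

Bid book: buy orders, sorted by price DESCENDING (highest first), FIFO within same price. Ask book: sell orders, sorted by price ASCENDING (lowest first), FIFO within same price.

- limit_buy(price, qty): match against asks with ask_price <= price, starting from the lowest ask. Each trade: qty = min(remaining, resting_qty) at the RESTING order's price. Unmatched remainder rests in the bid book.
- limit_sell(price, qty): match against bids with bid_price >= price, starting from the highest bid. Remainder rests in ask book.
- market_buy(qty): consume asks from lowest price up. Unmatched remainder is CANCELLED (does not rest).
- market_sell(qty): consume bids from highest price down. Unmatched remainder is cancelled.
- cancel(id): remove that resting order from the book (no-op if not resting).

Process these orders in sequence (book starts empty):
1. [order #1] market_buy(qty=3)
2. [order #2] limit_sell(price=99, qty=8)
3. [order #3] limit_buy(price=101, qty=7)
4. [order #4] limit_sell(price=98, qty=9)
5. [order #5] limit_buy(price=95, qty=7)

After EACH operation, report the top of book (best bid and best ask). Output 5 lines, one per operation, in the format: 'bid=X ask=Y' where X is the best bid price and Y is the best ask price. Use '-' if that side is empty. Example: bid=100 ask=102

Answer: bid=- ask=-
bid=- ask=99
bid=- ask=99
bid=- ask=98
bid=95 ask=98

Derivation:
After op 1 [order #1] market_buy(qty=3): fills=none; bids=[-] asks=[-]
After op 2 [order #2] limit_sell(price=99, qty=8): fills=none; bids=[-] asks=[#2:8@99]
After op 3 [order #3] limit_buy(price=101, qty=7): fills=#3x#2:7@99; bids=[-] asks=[#2:1@99]
After op 4 [order #4] limit_sell(price=98, qty=9): fills=none; bids=[-] asks=[#4:9@98 #2:1@99]
After op 5 [order #5] limit_buy(price=95, qty=7): fills=none; bids=[#5:7@95] asks=[#4:9@98 #2:1@99]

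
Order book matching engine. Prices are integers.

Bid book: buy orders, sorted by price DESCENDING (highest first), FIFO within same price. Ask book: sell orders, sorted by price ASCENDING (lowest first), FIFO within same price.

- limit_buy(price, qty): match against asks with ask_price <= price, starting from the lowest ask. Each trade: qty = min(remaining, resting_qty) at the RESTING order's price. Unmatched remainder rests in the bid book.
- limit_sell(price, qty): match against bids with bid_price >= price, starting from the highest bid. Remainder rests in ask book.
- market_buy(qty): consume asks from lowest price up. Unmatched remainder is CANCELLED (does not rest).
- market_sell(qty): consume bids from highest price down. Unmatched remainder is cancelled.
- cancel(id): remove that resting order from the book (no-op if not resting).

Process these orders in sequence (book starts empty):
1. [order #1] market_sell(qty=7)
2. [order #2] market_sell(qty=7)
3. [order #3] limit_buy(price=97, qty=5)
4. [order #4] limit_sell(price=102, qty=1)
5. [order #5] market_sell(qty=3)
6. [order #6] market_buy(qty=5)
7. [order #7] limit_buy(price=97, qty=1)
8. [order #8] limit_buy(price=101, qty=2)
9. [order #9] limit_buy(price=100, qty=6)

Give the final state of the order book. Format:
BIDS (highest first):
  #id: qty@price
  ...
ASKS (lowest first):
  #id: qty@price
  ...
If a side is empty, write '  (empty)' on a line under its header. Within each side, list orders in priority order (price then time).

Answer: BIDS (highest first):
  #8: 2@101
  #9: 6@100
  #3: 2@97
  #7: 1@97
ASKS (lowest first):
  (empty)

Derivation:
After op 1 [order #1] market_sell(qty=7): fills=none; bids=[-] asks=[-]
After op 2 [order #2] market_sell(qty=7): fills=none; bids=[-] asks=[-]
After op 3 [order #3] limit_buy(price=97, qty=5): fills=none; bids=[#3:5@97] asks=[-]
After op 4 [order #4] limit_sell(price=102, qty=1): fills=none; bids=[#3:5@97] asks=[#4:1@102]
After op 5 [order #5] market_sell(qty=3): fills=#3x#5:3@97; bids=[#3:2@97] asks=[#4:1@102]
After op 6 [order #6] market_buy(qty=5): fills=#6x#4:1@102; bids=[#3:2@97] asks=[-]
After op 7 [order #7] limit_buy(price=97, qty=1): fills=none; bids=[#3:2@97 #7:1@97] asks=[-]
After op 8 [order #8] limit_buy(price=101, qty=2): fills=none; bids=[#8:2@101 #3:2@97 #7:1@97] asks=[-]
After op 9 [order #9] limit_buy(price=100, qty=6): fills=none; bids=[#8:2@101 #9:6@100 #3:2@97 #7:1@97] asks=[-]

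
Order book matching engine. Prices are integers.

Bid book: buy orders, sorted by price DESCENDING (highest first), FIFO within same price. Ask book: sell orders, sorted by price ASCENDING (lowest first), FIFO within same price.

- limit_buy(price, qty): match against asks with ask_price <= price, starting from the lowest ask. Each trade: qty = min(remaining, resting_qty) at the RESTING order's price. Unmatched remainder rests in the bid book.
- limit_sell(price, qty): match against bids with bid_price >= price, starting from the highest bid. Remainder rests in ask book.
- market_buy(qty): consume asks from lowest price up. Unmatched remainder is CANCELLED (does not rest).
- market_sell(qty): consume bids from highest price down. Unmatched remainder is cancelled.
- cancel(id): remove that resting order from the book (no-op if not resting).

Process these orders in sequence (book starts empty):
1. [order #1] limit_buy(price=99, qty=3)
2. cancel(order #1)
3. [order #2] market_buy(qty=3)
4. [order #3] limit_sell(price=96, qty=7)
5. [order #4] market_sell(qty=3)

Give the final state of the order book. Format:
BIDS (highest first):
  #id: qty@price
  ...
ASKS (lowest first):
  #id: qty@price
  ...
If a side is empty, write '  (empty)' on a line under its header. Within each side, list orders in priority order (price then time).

After op 1 [order #1] limit_buy(price=99, qty=3): fills=none; bids=[#1:3@99] asks=[-]
After op 2 cancel(order #1): fills=none; bids=[-] asks=[-]
After op 3 [order #2] market_buy(qty=3): fills=none; bids=[-] asks=[-]
After op 4 [order #3] limit_sell(price=96, qty=7): fills=none; bids=[-] asks=[#3:7@96]
After op 5 [order #4] market_sell(qty=3): fills=none; bids=[-] asks=[#3:7@96]

Answer: BIDS (highest first):
  (empty)
ASKS (lowest first):
  #3: 7@96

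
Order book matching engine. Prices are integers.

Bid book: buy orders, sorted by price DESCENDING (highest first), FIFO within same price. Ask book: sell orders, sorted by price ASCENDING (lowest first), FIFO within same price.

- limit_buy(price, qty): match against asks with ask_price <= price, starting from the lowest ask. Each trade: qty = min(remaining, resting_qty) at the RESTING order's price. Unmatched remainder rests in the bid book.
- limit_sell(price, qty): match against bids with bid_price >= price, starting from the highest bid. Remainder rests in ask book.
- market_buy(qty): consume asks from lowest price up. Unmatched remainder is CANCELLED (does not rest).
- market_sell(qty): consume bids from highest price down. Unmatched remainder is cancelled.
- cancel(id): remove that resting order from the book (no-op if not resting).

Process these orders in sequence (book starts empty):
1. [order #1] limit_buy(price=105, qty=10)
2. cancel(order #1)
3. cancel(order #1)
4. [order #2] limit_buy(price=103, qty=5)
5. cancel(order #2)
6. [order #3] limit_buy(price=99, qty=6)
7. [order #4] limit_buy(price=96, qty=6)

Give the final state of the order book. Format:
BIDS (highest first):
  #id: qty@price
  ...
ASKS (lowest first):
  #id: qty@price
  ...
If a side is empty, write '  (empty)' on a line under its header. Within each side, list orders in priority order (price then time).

Answer: BIDS (highest first):
  #3: 6@99
  #4: 6@96
ASKS (lowest first):
  (empty)

Derivation:
After op 1 [order #1] limit_buy(price=105, qty=10): fills=none; bids=[#1:10@105] asks=[-]
After op 2 cancel(order #1): fills=none; bids=[-] asks=[-]
After op 3 cancel(order #1): fills=none; bids=[-] asks=[-]
After op 4 [order #2] limit_buy(price=103, qty=5): fills=none; bids=[#2:5@103] asks=[-]
After op 5 cancel(order #2): fills=none; bids=[-] asks=[-]
After op 6 [order #3] limit_buy(price=99, qty=6): fills=none; bids=[#3:6@99] asks=[-]
After op 7 [order #4] limit_buy(price=96, qty=6): fills=none; bids=[#3:6@99 #4:6@96] asks=[-]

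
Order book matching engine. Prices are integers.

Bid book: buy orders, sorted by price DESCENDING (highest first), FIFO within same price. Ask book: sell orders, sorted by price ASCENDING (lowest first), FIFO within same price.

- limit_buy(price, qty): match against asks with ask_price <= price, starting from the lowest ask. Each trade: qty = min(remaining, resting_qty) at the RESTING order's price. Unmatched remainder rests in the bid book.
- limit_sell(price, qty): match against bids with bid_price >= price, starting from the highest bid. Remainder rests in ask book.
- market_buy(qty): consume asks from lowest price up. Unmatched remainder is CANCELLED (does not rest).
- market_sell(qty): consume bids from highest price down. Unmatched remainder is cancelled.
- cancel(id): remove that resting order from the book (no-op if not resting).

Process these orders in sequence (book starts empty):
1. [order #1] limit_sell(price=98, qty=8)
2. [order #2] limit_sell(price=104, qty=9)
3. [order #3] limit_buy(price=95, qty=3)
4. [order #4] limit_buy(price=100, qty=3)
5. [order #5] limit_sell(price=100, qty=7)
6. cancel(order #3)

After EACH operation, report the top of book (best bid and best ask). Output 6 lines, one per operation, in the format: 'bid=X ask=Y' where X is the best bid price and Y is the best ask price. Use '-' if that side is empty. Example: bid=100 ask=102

Answer: bid=- ask=98
bid=- ask=98
bid=95 ask=98
bid=95 ask=98
bid=95 ask=98
bid=- ask=98

Derivation:
After op 1 [order #1] limit_sell(price=98, qty=8): fills=none; bids=[-] asks=[#1:8@98]
After op 2 [order #2] limit_sell(price=104, qty=9): fills=none; bids=[-] asks=[#1:8@98 #2:9@104]
After op 3 [order #3] limit_buy(price=95, qty=3): fills=none; bids=[#3:3@95] asks=[#1:8@98 #2:9@104]
After op 4 [order #4] limit_buy(price=100, qty=3): fills=#4x#1:3@98; bids=[#3:3@95] asks=[#1:5@98 #2:9@104]
After op 5 [order #5] limit_sell(price=100, qty=7): fills=none; bids=[#3:3@95] asks=[#1:5@98 #5:7@100 #2:9@104]
After op 6 cancel(order #3): fills=none; bids=[-] asks=[#1:5@98 #5:7@100 #2:9@104]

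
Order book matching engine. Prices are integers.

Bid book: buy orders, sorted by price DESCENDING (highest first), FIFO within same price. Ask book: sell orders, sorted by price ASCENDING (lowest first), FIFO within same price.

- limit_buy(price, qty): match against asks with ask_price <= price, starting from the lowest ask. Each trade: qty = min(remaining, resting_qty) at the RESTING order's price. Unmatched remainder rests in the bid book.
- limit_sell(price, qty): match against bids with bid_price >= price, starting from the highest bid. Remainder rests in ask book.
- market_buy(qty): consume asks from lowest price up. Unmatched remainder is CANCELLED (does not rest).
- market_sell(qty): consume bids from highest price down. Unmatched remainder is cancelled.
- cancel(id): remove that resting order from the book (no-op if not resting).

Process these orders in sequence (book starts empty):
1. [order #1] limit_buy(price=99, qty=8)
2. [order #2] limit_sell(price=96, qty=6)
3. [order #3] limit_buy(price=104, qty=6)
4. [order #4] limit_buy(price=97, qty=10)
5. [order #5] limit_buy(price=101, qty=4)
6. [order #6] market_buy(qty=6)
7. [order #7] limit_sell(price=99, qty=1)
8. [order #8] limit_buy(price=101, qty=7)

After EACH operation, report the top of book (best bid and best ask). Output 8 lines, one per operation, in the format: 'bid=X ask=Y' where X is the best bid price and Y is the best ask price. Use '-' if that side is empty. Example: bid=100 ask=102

After op 1 [order #1] limit_buy(price=99, qty=8): fills=none; bids=[#1:8@99] asks=[-]
After op 2 [order #2] limit_sell(price=96, qty=6): fills=#1x#2:6@99; bids=[#1:2@99] asks=[-]
After op 3 [order #3] limit_buy(price=104, qty=6): fills=none; bids=[#3:6@104 #1:2@99] asks=[-]
After op 4 [order #4] limit_buy(price=97, qty=10): fills=none; bids=[#3:6@104 #1:2@99 #4:10@97] asks=[-]
After op 5 [order #5] limit_buy(price=101, qty=4): fills=none; bids=[#3:6@104 #5:4@101 #1:2@99 #4:10@97] asks=[-]
After op 6 [order #6] market_buy(qty=6): fills=none; bids=[#3:6@104 #5:4@101 #1:2@99 #4:10@97] asks=[-]
After op 7 [order #7] limit_sell(price=99, qty=1): fills=#3x#7:1@104; bids=[#3:5@104 #5:4@101 #1:2@99 #4:10@97] asks=[-]
After op 8 [order #8] limit_buy(price=101, qty=7): fills=none; bids=[#3:5@104 #5:4@101 #8:7@101 #1:2@99 #4:10@97] asks=[-]

Answer: bid=99 ask=-
bid=99 ask=-
bid=104 ask=-
bid=104 ask=-
bid=104 ask=-
bid=104 ask=-
bid=104 ask=-
bid=104 ask=-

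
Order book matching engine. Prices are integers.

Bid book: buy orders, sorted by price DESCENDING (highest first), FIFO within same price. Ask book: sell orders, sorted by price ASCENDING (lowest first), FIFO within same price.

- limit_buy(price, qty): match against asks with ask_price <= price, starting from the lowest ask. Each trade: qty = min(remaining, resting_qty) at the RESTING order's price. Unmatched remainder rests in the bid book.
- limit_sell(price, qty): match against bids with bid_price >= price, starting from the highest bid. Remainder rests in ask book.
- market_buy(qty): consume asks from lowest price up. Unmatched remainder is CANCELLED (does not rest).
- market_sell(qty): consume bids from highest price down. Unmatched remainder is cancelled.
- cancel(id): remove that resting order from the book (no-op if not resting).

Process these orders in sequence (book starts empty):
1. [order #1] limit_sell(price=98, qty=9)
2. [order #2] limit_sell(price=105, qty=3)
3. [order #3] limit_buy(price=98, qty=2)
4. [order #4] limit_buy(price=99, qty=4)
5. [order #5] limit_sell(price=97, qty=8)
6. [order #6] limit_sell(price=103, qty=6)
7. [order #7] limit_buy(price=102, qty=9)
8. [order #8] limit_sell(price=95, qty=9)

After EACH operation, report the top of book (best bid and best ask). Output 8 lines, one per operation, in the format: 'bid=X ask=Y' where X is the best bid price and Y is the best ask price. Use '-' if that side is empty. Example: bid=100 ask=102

After op 1 [order #1] limit_sell(price=98, qty=9): fills=none; bids=[-] asks=[#1:9@98]
After op 2 [order #2] limit_sell(price=105, qty=3): fills=none; bids=[-] asks=[#1:9@98 #2:3@105]
After op 3 [order #3] limit_buy(price=98, qty=2): fills=#3x#1:2@98; bids=[-] asks=[#1:7@98 #2:3@105]
After op 4 [order #4] limit_buy(price=99, qty=4): fills=#4x#1:4@98; bids=[-] asks=[#1:3@98 #2:3@105]
After op 5 [order #5] limit_sell(price=97, qty=8): fills=none; bids=[-] asks=[#5:8@97 #1:3@98 #2:3@105]
After op 6 [order #6] limit_sell(price=103, qty=6): fills=none; bids=[-] asks=[#5:8@97 #1:3@98 #6:6@103 #2:3@105]
After op 7 [order #7] limit_buy(price=102, qty=9): fills=#7x#5:8@97 #7x#1:1@98; bids=[-] asks=[#1:2@98 #6:6@103 #2:3@105]
After op 8 [order #8] limit_sell(price=95, qty=9): fills=none; bids=[-] asks=[#8:9@95 #1:2@98 #6:6@103 #2:3@105]

Answer: bid=- ask=98
bid=- ask=98
bid=- ask=98
bid=- ask=98
bid=- ask=97
bid=- ask=97
bid=- ask=98
bid=- ask=95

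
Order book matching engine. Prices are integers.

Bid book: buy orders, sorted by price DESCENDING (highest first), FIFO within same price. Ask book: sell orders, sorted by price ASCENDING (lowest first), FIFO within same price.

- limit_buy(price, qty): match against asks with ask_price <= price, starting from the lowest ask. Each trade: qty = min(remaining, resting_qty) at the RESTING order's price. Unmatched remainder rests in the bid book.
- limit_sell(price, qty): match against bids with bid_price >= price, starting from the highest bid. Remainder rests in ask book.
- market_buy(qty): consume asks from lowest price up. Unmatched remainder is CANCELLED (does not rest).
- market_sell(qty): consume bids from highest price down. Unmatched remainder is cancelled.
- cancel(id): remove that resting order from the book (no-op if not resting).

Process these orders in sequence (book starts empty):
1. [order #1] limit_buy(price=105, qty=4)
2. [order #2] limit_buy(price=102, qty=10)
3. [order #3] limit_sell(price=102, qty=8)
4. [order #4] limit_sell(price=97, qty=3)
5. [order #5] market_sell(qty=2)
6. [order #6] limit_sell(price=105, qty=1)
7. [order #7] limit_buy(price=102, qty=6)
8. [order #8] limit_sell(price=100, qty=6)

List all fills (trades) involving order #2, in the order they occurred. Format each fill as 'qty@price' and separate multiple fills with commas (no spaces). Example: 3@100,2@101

Answer: 4@102,3@102,2@102,1@102

Derivation:
After op 1 [order #1] limit_buy(price=105, qty=4): fills=none; bids=[#1:4@105] asks=[-]
After op 2 [order #2] limit_buy(price=102, qty=10): fills=none; bids=[#1:4@105 #2:10@102] asks=[-]
After op 3 [order #3] limit_sell(price=102, qty=8): fills=#1x#3:4@105 #2x#3:4@102; bids=[#2:6@102] asks=[-]
After op 4 [order #4] limit_sell(price=97, qty=3): fills=#2x#4:3@102; bids=[#2:3@102] asks=[-]
After op 5 [order #5] market_sell(qty=2): fills=#2x#5:2@102; bids=[#2:1@102] asks=[-]
After op 6 [order #6] limit_sell(price=105, qty=1): fills=none; bids=[#2:1@102] asks=[#6:1@105]
After op 7 [order #7] limit_buy(price=102, qty=6): fills=none; bids=[#2:1@102 #7:6@102] asks=[#6:1@105]
After op 8 [order #8] limit_sell(price=100, qty=6): fills=#2x#8:1@102 #7x#8:5@102; bids=[#7:1@102] asks=[#6:1@105]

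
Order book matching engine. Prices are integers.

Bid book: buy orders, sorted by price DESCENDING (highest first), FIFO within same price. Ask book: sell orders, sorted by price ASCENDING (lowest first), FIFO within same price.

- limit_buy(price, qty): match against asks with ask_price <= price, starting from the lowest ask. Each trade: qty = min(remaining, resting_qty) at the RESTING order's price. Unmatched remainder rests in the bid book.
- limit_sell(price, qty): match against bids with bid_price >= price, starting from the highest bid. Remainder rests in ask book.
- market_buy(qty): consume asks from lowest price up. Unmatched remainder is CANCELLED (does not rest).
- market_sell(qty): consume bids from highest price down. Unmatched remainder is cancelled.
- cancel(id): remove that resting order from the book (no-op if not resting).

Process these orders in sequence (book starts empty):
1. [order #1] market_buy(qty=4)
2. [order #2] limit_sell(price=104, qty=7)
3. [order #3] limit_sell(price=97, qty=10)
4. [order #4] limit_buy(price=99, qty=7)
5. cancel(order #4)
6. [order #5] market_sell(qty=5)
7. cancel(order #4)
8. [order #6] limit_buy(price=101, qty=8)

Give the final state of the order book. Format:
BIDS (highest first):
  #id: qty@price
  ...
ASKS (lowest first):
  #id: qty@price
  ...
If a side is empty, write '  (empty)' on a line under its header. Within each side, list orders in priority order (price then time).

Answer: BIDS (highest first):
  #6: 5@101
ASKS (lowest first):
  #2: 7@104

Derivation:
After op 1 [order #1] market_buy(qty=4): fills=none; bids=[-] asks=[-]
After op 2 [order #2] limit_sell(price=104, qty=7): fills=none; bids=[-] asks=[#2:7@104]
After op 3 [order #3] limit_sell(price=97, qty=10): fills=none; bids=[-] asks=[#3:10@97 #2:7@104]
After op 4 [order #4] limit_buy(price=99, qty=7): fills=#4x#3:7@97; bids=[-] asks=[#3:3@97 #2:7@104]
After op 5 cancel(order #4): fills=none; bids=[-] asks=[#3:3@97 #2:7@104]
After op 6 [order #5] market_sell(qty=5): fills=none; bids=[-] asks=[#3:3@97 #2:7@104]
After op 7 cancel(order #4): fills=none; bids=[-] asks=[#3:3@97 #2:7@104]
After op 8 [order #6] limit_buy(price=101, qty=8): fills=#6x#3:3@97; bids=[#6:5@101] asks=[#2:7@104]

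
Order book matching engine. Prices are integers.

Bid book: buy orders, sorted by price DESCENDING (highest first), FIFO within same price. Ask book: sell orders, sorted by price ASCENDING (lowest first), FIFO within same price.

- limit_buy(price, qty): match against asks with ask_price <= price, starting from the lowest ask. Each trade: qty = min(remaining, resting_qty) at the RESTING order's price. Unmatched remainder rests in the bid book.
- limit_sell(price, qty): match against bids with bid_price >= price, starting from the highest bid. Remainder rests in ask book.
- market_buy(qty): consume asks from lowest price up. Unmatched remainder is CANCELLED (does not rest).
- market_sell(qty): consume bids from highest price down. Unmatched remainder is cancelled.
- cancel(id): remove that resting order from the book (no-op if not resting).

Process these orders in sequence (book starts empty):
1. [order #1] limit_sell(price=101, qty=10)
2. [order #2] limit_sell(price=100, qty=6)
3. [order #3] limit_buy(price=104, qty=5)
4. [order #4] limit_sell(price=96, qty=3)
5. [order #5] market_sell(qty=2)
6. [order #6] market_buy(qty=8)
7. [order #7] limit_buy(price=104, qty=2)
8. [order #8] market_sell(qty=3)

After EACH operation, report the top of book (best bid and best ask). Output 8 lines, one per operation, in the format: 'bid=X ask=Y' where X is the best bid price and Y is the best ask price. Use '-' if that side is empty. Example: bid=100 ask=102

Answer: bid=- ask=101
bid=- ask=100
bid=- ask=100
bid=- ask=96
bid=- ask=96
bid=- ask=101
bid=- ask=101
bid=- ask=101

Derivation:
After op 1 [order #1] limit_sell(price=101, qty=10): fills=none; bids=[-] asks=[#1:10@101]
After op 2 [order #2] limit_sell(price=100, qty=6): fills=none; bids=[-] asks=[#2:6@100 #1:10@101]
After op 3 [order #3] limit_buy(price=104, qty=5): fills=#3x#2:5@100; bids=[-] asks=[#2:1@100 #1:10@101]
After op 4 [order #4] limit_sell(price=96, qty=3): fills=none; bids=[-] asks=[#4:3@96 #2:1@100 #1:10@101]
After op 5 [order #5] market_sell(qty=2): fills=none; bids=[-] asks=[#4:3@96 #2:1@100 #1:10@101]
After op 6 [order #6] market_buy(qty=8): fills=#6x#4:3@96 #6x#2:1@100 #6x#1:4@101; bids=[-] asks=[#1:6@101]
After op 7 [order #7] limit_buy(price=104, qty=2): fills=#7x#1:2@101; bids=[-] asks=[#1:4@101]
After op 8 [order #8] market_sell(qty=3): fills=none; bids=[-] asks=[#1:4@101]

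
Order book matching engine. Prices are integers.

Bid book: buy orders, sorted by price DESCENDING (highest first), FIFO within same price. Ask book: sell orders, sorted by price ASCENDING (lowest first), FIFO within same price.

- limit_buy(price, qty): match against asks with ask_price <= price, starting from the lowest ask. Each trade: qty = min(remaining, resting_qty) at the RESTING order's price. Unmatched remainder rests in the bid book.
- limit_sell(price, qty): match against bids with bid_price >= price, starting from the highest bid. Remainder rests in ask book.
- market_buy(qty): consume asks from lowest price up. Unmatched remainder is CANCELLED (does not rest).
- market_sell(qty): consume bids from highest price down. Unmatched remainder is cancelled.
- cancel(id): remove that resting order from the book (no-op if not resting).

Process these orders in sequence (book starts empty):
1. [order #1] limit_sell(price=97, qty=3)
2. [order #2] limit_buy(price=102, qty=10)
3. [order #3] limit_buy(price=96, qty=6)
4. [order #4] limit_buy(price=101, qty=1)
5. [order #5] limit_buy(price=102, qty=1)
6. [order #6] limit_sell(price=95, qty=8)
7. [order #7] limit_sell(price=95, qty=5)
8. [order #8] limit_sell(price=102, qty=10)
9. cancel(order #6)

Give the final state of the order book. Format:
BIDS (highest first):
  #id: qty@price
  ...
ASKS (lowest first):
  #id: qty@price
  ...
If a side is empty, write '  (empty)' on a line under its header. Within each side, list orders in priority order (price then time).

After op 1 [order #1] limit_sell(price=97, qty=3): fills=none; bids=[-] asks=[#1:3@97]
After op 2 [order #2] limit_buy(price=102, qty=10): fills=#2x#1:3@97; bids=[#2:7@102] asks=[-]
After op 3 [order #3] limit_buy(price=96, qty=6): fills=none; bids=[#2:7@102 #3:6@96] asks=[-]
After op 4 [order #4] limit_buy(price=101, qty=1): fills=none; bids=[#2:7@102 #4:1@101 #3:6@96] asks=[-]
After op 5 [order #5] limit_buy(price=102, qty=1): fills=none; bids=[#2:7@102 #5:1@102 #4:1@101 #3:6@96] asks=[-]
After op 6 [order #6] limit_sell(price=95, qty=8): fills=#2x#6:7@102 #5x#6:1@102; bids=[#4:1@101 #3:6@96] asks=[-]
After op 7 [order #7] limit_sell(price=95, qty=5): fills=#4x#7:1@101 #3x#7:4@96; bids=[#3:2@96] asks=[-]
After op 8 [order #8] limit_sell(price=102, qty=10): fills=none; bids=[#3:2@96] asks=[#8:10@102]
After op 9 cancel(order #6): fills=none; bids=[#3:2@96] asks=[#8:10@102]

Answer: BIDS (highest first):
  #3: 2@96
ASKS (lowest first):
  #8: 10@102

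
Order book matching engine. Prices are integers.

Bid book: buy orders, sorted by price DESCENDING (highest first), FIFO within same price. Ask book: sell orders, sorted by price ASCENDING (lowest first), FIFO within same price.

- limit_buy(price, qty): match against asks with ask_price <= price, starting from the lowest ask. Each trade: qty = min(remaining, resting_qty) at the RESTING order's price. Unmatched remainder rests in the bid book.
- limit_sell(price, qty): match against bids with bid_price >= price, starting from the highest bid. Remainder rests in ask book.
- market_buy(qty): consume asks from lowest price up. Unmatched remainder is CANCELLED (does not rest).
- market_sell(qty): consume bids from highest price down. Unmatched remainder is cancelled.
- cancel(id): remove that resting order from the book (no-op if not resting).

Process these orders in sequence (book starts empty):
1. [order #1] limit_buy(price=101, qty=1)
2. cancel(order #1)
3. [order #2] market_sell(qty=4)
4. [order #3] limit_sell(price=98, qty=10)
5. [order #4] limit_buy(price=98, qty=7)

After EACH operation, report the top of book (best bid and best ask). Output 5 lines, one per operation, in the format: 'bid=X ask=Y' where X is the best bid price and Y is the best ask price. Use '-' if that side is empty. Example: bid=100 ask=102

Answer: bid=101 ask=-
bid=- ask=-
bid=- ask=-
bid=- ask=98
bid=- ask=98

Derivation:
After op 1 [order #1] limit_buy(price=101, qty=1): fills=none; bids=[#1:1@101] asks=[-]
After op 2 cancel(order #1): fills=none; bids=[-] asks=[-]
After op 3 [order #2] market_sell(qty=4): fills=none; bids=[-] asks=[-]
After op 4 [order #3] limit_sell(price=98, qty=10): fills=none; bids=[-] asks=[#3:10@98]
After op 5 [order #4] limit_buy(price=98, qty=7): fills=#4x#3:7@98; bids=[-] asks=[#3:3@98]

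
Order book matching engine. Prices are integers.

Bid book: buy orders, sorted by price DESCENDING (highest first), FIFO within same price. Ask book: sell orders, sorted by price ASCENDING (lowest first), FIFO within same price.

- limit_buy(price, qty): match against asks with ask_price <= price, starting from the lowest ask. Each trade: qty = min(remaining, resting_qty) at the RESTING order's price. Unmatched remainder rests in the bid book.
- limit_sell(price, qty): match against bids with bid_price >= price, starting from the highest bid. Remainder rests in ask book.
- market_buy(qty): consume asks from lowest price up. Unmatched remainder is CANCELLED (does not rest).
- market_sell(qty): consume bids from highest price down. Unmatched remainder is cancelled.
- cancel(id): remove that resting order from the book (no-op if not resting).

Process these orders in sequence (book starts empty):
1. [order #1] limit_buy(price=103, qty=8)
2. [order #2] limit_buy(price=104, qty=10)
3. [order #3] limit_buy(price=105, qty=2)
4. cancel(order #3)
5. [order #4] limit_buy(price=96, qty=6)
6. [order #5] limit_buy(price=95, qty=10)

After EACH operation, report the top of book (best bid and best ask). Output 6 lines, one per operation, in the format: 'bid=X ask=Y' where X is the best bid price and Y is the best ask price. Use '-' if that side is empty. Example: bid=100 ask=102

After op 1 [order #1] limit_buy(price=103, qty=8): fills=none; bids=[#1:8@103] asks=[-]
After op 2 [order #2] limit_buy(price=104, qty=10): fills=none; bids=[#2:10@104 #1:8@103] asks=[-]
After op 3 [order #3] limit_buy(price=105, qty=2): fills=none; bids=[#3:2@105 #2:10@104 #1:8@103] asks=[-]
After op 4 cancel(order #3): fills=none; bids=[#2:10@104 #1:8@103] asks=[-]
After op 5 [order #4] limit_buy(price=96, qty=6): fills=none; bids=[#2:10@104 #1:8@103 #4:6@96] asks=[-]
After op 6 [order #5] limit_buy(price=95, qty=10): fills=none; bids=[#2:10@104 #1:8@103 #4:6@96 #5:10@95] asks=[-]

Answer: bid=103 ask=-
bid=104 ask=-
bid=105 ask=-
bid=104 ask=-
bid=104 ask=-
bid=104 ask=-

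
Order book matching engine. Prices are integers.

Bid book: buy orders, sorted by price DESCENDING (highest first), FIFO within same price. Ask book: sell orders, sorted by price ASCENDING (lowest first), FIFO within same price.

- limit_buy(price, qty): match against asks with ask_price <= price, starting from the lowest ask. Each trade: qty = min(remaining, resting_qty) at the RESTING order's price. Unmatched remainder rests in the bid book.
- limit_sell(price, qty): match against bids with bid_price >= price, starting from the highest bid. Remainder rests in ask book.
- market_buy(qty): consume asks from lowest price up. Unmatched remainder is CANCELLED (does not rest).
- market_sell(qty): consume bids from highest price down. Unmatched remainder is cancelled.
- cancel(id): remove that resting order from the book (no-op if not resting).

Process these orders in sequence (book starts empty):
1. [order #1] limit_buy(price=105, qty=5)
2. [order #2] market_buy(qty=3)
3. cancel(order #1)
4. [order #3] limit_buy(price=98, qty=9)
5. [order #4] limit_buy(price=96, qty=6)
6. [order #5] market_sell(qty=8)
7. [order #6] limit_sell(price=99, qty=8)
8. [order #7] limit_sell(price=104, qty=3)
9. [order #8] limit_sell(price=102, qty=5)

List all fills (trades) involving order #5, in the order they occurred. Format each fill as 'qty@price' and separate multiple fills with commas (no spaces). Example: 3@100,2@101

After op 1 [order #1] limit_buy(price=105, qty=5): fills=none; bids=[#1:5@105] asks=[-]
After op 2 [order #2] market_buy(qty=3): fills=none; bids=[#1:5@105] asks=[-]
After op 3 cancel(order #1): fills=none; bids=[-] asks=[-]
After op 4 [order #3] limit_buy(price=98, qty=9): fills=none; bids=[#3:9@98] asks=[-]
After op 5 [order #4] limit_buy(price=96, qty=6): fills=none; bids=[#3:9@98 #4:6@96] asks=[-]
After op 6 [order #5] market_sell(qty=8): fills=#3x#5:8@98; bids=[#3:1@98 #4:6@96] asks=[-]
After op 7 [order #6] limit_sell(price=99, qty=8): fills=none; bids=[#3:1@98 #4:6@96] asks=[#6:8@99]
After op 8 [order #7] limit_sell(price=104, qty=3): fills=none; bids=[#3:1@98 #4:6@96] asks=[#6:8@99 #7:3@104]
After op 9 [order #8] limit_sell(price=102, qty=5): fills=none; bids=[#3:1@98 #4:6@96] asks=[#6:8@99 #8:5@102 #7:3@104]

Answer: 8@98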